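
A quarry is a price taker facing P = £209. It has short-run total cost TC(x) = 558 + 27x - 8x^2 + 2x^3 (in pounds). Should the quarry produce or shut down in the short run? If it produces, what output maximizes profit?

Strip out fixed cost: VC = 27x - 8x^2 + 2x^3. Then AVC = 27 - 8x + 2x^2 and MC = 27 - 16x + 6x^2.
AVC hits its minimum where MC = AVC, at x = 2, giving min AVC = 27 - 8·2 + 2·2^2 = £19.
P = £209 exceeds min AVC = £19, so the firm stays open.
Solving P = MC: -182 - 16x + 6x^2 = 0 ⇒ x = -13/3 or 7. On the upward-sloping branch, x* = 7.
Check: AVC at x = 7 is £69 ≤ P, so revenue covers variable cost.
Profit = P·x − TC = 209·7 − 1041 = £422.

Produce at x = 7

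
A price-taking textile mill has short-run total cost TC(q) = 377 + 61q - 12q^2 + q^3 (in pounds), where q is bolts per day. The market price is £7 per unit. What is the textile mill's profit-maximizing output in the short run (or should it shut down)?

Strip out fixed cost: VC = 61q - 12q^2 + q^3. Then AVC = 61 - 12q + q^2 and MC = 61 - 24q + 3q^2.
AVC hits its minimum where MC = AVC, at q = 6, giving min AVC = 61 - 12·6 + 6^2 = £25.
P = £7 lies below min AVC = £25; no output level covers variable cost.
The firm minimizes its loss by shutting down and losing only its fixed cost of £377.

Shut down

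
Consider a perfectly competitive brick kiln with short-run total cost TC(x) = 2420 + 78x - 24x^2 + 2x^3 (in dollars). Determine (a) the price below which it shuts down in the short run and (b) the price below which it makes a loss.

Shutdown price = min AVC. AVC = 78 - 24x + 2x^2, with vertex at x = 6 and minimum $6.
ATC = 2420/x + 78 - 24x + 2x^2. Setting dATC/dx = −2420/x^2 − 24 + 4x = 0 gives x = 11 (since 4·11^3 − 24·11^2 = 2420).
min ATC = 2420/11 + 78 − 24·11 + 2·11^2 = $276. That is the break-even price.
For $6 ≤ P < $276 the firm produces at a loss; below $6 it shuts down.

Shutdown price = $6; break-even price = $276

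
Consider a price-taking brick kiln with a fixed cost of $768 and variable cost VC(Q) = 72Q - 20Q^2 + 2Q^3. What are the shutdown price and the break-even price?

AVC = 72 - 20Q + 2Q^2; minimized at Q = 5, giving min AVC = $22. That is the shutdown price.
ATC = 768/Q + 72 - 20Q + 2Q^2. Setting dATC/dQ = −768/Q^2 − 20 + 4Q = 0 gives Q = 8 (since 4·8^3 − 20·8^2 = 768).
min ATC = 768/8 + 72 − 20·8 + 2·8^2 = $136. That is the break-even price.
For $22 ≤ P < $136 the firm produces at a loss; below $22 it shuts down.

Shutdown price = $22; break-even price = $136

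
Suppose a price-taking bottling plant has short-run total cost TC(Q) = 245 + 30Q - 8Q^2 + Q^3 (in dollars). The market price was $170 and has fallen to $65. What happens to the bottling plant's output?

Output falls from 10 to 7

AVC = 30 - 8Q + Q^2, minimized at Q = 4 where min AVC = $14. MC = 30 - 16Q + 3Q^2.
With P = $170 above the shutdown price, P = MC gives Q = 10.
At P = $65 ≥ min AVC, set P = MC: Q = 7. The firm stays open but cuts output.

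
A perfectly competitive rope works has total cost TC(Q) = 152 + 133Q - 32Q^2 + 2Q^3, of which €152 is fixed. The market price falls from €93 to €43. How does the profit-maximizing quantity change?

Output falls from 10 to 9

MC = 133 - 64Q + 6Q^2; the shutdown threshold is min AVC = €5 (at Q = 8).
At P = €93 ≥ min AVC, set P = MC on the rising branch: Q = 10.
At P = €43 ≥ min AVC, set P = MC: Q = 9. The firm stays open but cuts output.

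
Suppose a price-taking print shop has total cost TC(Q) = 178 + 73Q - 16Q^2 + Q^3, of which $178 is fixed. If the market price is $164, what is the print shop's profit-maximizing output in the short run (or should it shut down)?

Strip out fixed cost: VC = 73Q - 16Q^2 + Q^3. Then AVC = 73 - 16Q + Q^2 and MC = 73 - 32Q + 3Q^2.
AVC hits its minimum where MC = AVC, at Q = 8, giving min AVC = 73 - 16·8 + 8^2 = $9.
Since P = $164 ≥ min AVC = $9, price covers variable cost and the firm should produce.
Solving P = MC: -91 - 32Q + 3Q^2 = 0 ⇒ Q = -7/3 or 13. On the upward-sloping branch, Q* = 13.
Check: AVC at Q = 13 is $34 ≤ P, so revenue covers variable cost.
Profit = P·Q − TC = 164·13 − 620 = $1512.

Produce at Q = 13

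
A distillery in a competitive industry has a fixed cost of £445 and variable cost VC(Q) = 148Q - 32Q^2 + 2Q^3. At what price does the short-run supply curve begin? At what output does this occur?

£20 per unit, at Q = 8

The firm shuts down when price falls below the minimum of average variable cost. AVC = VC/Q = 148 - 32Q + 2Q^2.
dAVC/dQ = -32 + 4Q = 0 gives Q = 8. min AVC = 148 - 32·8 + 2·8^2 = 20.
So the shutdown price is £20.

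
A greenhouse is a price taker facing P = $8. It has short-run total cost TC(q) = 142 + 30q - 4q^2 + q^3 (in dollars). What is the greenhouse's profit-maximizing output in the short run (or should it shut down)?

Strip out fixed cost: VC = 30q - 4q^2 + q^3. Then AVC = 30 - 4q + q^2 and MC = 30 - 8q + 3q^2.
The AVC parabola has its vertex at q = 4/2 = 2, where AVC = 30 - 4·2 + 2^2 = $26.
With P < min AVC ($8 < $26), every unit sold adds to the loss.
Shutting down limits the loss to fixed cost, $142.

Shut down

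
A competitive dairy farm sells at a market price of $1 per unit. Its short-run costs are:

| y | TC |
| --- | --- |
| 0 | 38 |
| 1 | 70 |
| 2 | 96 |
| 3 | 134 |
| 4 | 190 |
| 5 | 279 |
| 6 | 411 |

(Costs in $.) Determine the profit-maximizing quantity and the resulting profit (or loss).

y = 0 (shut down); profit = -$38

Compute π = P·y − TC at each output: y=0: -38; y=1: -69; y=2: -94; y=3: -131; y=4: -186; y=5: -274; y=6: -405.
Profit is highest at y = 0. Equivalently, the lowest AVC in the table is 58/2 ≈ $29 at y = 2, and P = $1 falls below it — price never covers variable cost, so the firm shuts down and loses only its fixed cost.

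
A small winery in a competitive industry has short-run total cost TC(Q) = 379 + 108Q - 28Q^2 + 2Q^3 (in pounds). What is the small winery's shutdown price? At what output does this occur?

The firm shuts down when price falls below the minimum of average variable cost. AVC = VC/Q = 108 - 28Q + 2Q^2.
At the minimum of AVC, MC = AVC. MC = 108 - 56Q + 6Q^2; setting MC = AVC gives 4Q^2 - 28Q = 0, so Q = 7. min AVC = 10.
For P < £10 the firm produces nothing.

£10 per unit, at Q = 7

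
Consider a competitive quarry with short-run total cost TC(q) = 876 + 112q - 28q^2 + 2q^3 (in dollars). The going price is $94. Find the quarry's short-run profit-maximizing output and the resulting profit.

AVC = 112 - 28q + 2q^2 has its minimum $14 at q = 7; price $94 clears that bar, so the firm operates.
MC = 112 - 56q + 6q^2. Setting P = MC and taking the root on the rising branch gives q* = 9.
TR = 94·9 = 846. TC = 876 + 198 = 1074. Profit = 846 − 1074 = -$228.
Shutting down would mean losing the fixed cost of $876, so operating at a loss of $228 is better by $648.

Profit = -$228 at q = 9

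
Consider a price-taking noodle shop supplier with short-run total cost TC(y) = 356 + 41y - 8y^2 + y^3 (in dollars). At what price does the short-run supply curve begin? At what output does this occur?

Short-run supply begins at min AVC. From VC = 41y - 8y^2 + y^3, AVC = 41 - 8y + y^2.
dAVC/dy = -8 + 2y = 0 gives y = 4. min AVC = 41 - 8·4 + 4^2 = 25.
For P < $25 the firm produces nothing.

$25 per unit, at y = 4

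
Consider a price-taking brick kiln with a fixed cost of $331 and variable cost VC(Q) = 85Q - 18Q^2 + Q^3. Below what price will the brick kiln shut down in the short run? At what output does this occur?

$4 per unit, at Q = 9

Short-run supply begins at min AVC. From VC = 85Q - 18Q^2 + Q^3, AVC = 85 - 18Q + Q^2.
dAVC/dQ = -18 + 2Q = 0 gives Q = 9. min AVC = 85 - 18·9 + 9^2 = 4.
So the shutdown price is $4.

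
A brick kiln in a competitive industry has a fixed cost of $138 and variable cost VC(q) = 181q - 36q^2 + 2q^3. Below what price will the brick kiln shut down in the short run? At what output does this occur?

$19 per unit, at q = 9

The firm shuts down when price falls below the minimum of average variable cost. AVC = VC/q = 181 - 36q + 2q^2.
At the minimum of AVC, MC = AVC. MC = 181 - 72q + 6q^2; setting MC = AVC gives 4q^2 - 36q = 0, so q = 9. min AVC = 19.
For P < $19 the firm produces nothing.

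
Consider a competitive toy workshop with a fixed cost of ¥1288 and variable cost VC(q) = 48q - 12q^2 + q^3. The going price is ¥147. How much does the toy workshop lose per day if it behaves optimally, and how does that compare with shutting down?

Profit = -¥78 at q = 11

AVC = 48 - 12q + q^2; min AVC = ¥12 at q = 6. Since P = ¥147 ≥ min AVC, the firm produces.
MC = 48 - 24q + 3q^2. Setting P = MC and taking the root on the rising branch gives q* = 11.
TR = 147·11 = 1617. TC = 1288 + 407 = 1695. Profit = 1617 − 1695 = -¥78.
By producing, the firm covers all variable cost plus ¥1210 of fixed cost; shutting down would lose the full ¥1288.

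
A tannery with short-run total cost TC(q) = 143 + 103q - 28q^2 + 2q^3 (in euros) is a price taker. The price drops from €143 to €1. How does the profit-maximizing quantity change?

MC = 103 - 56q + 6q^2; the shutdown threshold is min AVC = €5 (at q = 7).
At P = €143 ≥ min AVC, set P = MC on the rising branch: q = 10.
At P = €1 < min AVC = €5, price no longer covers variable cost at any output, so the firm shuts down: q = 0.

Output falls from 10 to 0 (the firm shuts down)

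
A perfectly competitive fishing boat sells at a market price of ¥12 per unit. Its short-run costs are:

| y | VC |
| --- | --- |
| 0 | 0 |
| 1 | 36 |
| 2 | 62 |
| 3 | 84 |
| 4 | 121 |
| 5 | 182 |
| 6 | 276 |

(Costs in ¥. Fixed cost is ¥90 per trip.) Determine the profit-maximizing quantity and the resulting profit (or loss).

Tabulate TR − TC: y=0: -90; y=1: -114; y=2: -128; y=3: -138; y=4: -163; y=5: -212; y=6: -294.
Profit is highest at y = 0. Equivalently, the lowest AVC in the table is 84/3 ≈ ¥28 at y = 3, and P = ¥12 falls below it — price never covers variable cost, so the firm shuts down and loses only its fixed cost.

y = 0 (shut down); profit = -¥90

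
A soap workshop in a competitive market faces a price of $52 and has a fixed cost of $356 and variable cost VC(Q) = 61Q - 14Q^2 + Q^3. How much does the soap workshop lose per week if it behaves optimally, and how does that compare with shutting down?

Profit = -$32 at Q = 9

AVC = 61 - 14Q + Q^2; min AVC = $12 at Q = 7. Since P = $52 ≥ min AVC, the firm produces.
With MC = 61 - 28Q + 3Q^2, P = MC on the upward-sloping part at Q* = 9.
TR = 52·9 = 468. TC = 356 + 144 = 500. Profit = 468 − 500 = -$32.
That loss of $32 beats the $356 the firm would lose by shutting down; producing recovers $324 of fixed cost.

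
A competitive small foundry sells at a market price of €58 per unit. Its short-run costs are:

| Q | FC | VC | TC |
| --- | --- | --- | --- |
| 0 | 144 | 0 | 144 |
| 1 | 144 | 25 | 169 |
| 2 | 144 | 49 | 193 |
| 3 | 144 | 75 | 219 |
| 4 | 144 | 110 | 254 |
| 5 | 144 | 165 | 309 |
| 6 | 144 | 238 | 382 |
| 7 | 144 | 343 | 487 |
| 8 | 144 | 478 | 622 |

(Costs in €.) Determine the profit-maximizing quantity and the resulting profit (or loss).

Profit at each row (π = 58Q − TC): Q=0: -144; Q=1: -111; Q=2: -77; Q=3: -45; Q=4: -22; Q=5: -19; Q=6: -34; Q=7: -81; Q=8: -158.
Profit is maximized at Q = 5. AVC there is 165/5 = €33 ≤ P, so producing beats shutting down (which would give -€144).

Q = 5; profit = -€19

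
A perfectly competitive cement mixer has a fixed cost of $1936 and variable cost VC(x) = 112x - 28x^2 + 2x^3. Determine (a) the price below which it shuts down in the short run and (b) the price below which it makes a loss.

AVC = 112 - 28x + 2x^2; minimized at x = 7, giving min AVC = $14. That is the shutdown price.
ATC = 1936/x + 112 - 28x + 2x^2. Setting dATC/dx = −1936/x^2 − 28 + 4x = 0 gives x = 11 (since 4·11^3 − 28·11^2 = 1936).
min ATC = 1936/11 + 112 − 28·11 + 2·11^2 = $222. That is the break-even price.
Between these two prices the firm operates at a loss; above $222 it earns a profit.

Shutdown price = $14; break-even price = $222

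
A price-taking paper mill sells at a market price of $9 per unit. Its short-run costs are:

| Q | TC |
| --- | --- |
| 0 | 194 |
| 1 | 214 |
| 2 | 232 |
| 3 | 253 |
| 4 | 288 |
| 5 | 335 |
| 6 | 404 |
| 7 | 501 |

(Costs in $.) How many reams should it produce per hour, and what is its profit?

Q = 0 (shut down); profit = -$194

Tabulate TR − TC: Q=0: -194; Q=1: -205; Q=2: -214; Q=3: -226; Q=4: -252; Q=5: -290; Q=6: -350; Q=7: -438.
Profit is highest at Q = 0. Equivalently, the lowest AVC in the table is 38/2 ≈ $19 at Q = 2, and P = $9 falls below it — price never covers variable cost, so the firm shuts down and loses only its fixed cost.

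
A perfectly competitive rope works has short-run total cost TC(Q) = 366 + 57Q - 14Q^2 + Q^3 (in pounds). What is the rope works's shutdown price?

Short-run supply begins at min AVC. From VC = 57Q - 14Q^2 + Q^3, AVC = 57 - 14Q + Q^2.
dAVC/dQ = -14 + 2Q = 0 gives Q = 7. min AVC = 57 - 14·7 + 7^2 = 8.
The firm shuts down for any P below £8.

£8 per unit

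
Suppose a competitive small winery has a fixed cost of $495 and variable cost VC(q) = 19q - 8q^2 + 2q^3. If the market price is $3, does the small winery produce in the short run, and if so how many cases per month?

Shut down

From TC, MC = TC'(q) = 19 - 16q + 6q^2 and AVC = VC/q = 19 - 8q + 2q^2.
The AVC parabola has its vertex at q = 8/4 = 2, where AVC = 19 - 8·2 + 2·2^2 = $11.
Since P = $3 < min AVC = $11, price fails to cover variable cost at any output.
The firm minimizes its loss by shutting down and losing only its fixed cost of $495.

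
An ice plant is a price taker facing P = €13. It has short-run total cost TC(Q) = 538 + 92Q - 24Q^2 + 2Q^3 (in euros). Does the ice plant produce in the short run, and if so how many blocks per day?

Strip out fixed cost: VC = 92Q - 24Q^2 + 2Q^3. Then AVC = 92 - 24Q + 2Q^2 and MC = 92 - 48Q + 6Q^2.
AVC hits its minimum where MC = AVC, at Q = 6, giving min AVC = 92 - 24·6 + 2·6^2 = €20.
Since P = €13 < min AVC = €20, price fails to cover variable cost at any output.
Best response: produce nothing and absorb the €538 fixed cost.

Shut down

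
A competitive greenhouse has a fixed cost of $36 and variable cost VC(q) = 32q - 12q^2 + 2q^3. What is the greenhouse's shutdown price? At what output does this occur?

The firm shuts down when price falls below the minimum of average variable cost. AVC = VC/q = 32 - 12q + 2q^2.
At the minimum of AVC, MC = AVC. MC = 32 - 24q + 6q^2; setting MC = AVC gives 4q^2 - 12q = 0, so q = 3. min AVC = 14.
So the shutdown price is $14.

$14 per unit, at q = 3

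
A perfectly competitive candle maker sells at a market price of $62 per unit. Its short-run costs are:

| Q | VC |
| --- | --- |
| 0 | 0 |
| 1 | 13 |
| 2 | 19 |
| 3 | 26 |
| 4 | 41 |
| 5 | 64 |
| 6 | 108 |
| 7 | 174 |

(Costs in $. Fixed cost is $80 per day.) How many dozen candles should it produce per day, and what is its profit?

Profit at each row (π = 62Q − TC): Q=0: -80; Q=1: -31; Q=2: 25; Q=3: 80; Q=4: 127; Q=5: 166; Q=6: 184; Q=7: 180.
Profit is maximized at Q = 6. AVC there is 108/6 = $18 ≤ P, so producing beats shutting down (which would give -$80).

Q = 6; profit = $184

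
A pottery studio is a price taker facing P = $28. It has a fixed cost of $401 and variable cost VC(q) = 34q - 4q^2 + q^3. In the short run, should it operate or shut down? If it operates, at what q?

Strip out fixed cost: VC = 34q - 4q^2 + q^3. Then AVC = 34 - 4q + q^2 and MC = 34 - 8q + 3q^2.
The AVC parabola has its vertex at q = 4/2 = 2, where AVC = 34 - 4·2 + 2^2 = $30.
P = $28 lies below min AVC = $30; no output level covers variable cost.
Shutting down limits the loss to fixed cost, $401.

Shut down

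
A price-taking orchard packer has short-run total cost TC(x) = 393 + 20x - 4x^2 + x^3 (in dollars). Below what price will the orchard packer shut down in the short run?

$16 per unit

Short-run supply begins at min AVC. From VC = 20x - 4x^2 + x^3, AVC = 20 - 4x + x^2.
dAVC/dx = -4 + 2x = 0 gives x = 2. min AVC = 20 - 4·2 + 2^2 = 16.
So the shutdown price is $16.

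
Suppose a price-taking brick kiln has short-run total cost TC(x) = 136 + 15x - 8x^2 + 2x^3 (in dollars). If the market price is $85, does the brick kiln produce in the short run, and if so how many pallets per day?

Produce at x = 5

Strip out fixed cost: VC = 15x - 8x^2 + 2x^3. Then AVC = 15 - 8x + 2x^2 and MC = 15 - 16x + 6x^2.
The AVC parabola has its vertex at x = 8/4 = 2, where AVC = 15 - 8·2 + 2·2^2 = $7.
Because $85 ≥ $7, revenue can cover variable cost; the firm operates.
Set P = MC: 85 = 15 - 16x + 6x^2 → -70 - 16x + 6x^2 = 0. The roots are x = -7/3 and x = 5; the profit-maximizing output is on the rising part of MC, so x* = 5.
Check: AVC at x = 5 is $25 ≤ P, so revenue covers variable cost.
Profit = P·x − TC = 85·5 − 261 = $164.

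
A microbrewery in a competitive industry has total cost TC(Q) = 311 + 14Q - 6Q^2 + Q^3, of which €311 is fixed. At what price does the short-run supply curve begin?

The shutdown price is the minimum of AVC. VC = 14Q - 6Q^2 + Q^3, so AVC = 14 - 6Q + Q^2.
At the minimum of AVC, MC = AVC. MC = 14 - 12Q + 3Q^2; setting MC = AVC gives 2Q^2 - 6Q = 0, so Q = 3. min AVC = 5.
For P < €5 the firm produces nothing.

€5 per unit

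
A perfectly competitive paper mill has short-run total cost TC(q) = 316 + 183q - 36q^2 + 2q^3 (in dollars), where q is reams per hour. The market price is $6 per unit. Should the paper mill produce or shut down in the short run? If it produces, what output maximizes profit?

From TC, MC = TC'(q) = 183 - 72q + 6q^2 and AVC = VC/q = 183 - 36q + 2q^2.
The AVC parabola has its vertex at q = 36/4 = 9, where AVC = 183 - 36·9 + 2·9^2 = $21.
With P < min AVC ($6 < $21), every unit sold adds to the loss.
Shutting down limits the loss to fixed cost, $316.

Shut down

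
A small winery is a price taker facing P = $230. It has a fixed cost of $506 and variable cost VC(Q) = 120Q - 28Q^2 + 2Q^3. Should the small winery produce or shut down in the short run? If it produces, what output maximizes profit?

Produce at Q = 11

Variable cost is VC = 120Q - 28Q^2 + 2Q^3, so AVC = VC/Q = 120 - 28Q + 2Q^2 and MC = dTC/dQ = 120 - 56Q + 6Q^2.
AVC hits its minimum where MC = AVC, at Q = 7, giving min AVC = 120 - 28·7 + 2·7^2 = $22.
Because $230 ≥ $22, revenue can cover variable cost; the firm operates.
P = MC gives -110 - 56Q + 6Q^2 = 0, with roots -5/3 and 11. Take the larger (rising MC): Q* = 11.
Check: AVC at Q = 11 is $54 ≤ P, so revenue covers variable cost.
Profit = P·Q − TC = 230·11 − 1100 = $1430.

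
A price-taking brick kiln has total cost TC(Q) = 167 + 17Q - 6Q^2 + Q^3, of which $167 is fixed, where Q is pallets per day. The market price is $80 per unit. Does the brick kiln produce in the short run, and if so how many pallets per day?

Produce at Q = 7

From TC, MC = TC'(Q) = 17 - 12Q + 3Q^2 and AVC = VC/Q = 17 - 6Q + Q^2.
AVC is minimized where dAVC/dQ = -6 + 2Q = 0, at Q = 3; min AVC = 17 - 6·3 + 3^2 = $8.
P = $80 exceeds min AVC = $8, so the firm stays open.
Set P = MC: 80 = 17 - 12Q + 3Q^2 → -63 - 12Q + 3Q^2 = 0. The roots are Q = -3 and Q = 7; the profit-maximizing output is on the rising part of MC, so Q* = 7.
Check: AVC at Q = 7 is $24 ≤ P, so revenue covers variable cost.
Profit = P·Q − TC = 80·7 − 335 = $225.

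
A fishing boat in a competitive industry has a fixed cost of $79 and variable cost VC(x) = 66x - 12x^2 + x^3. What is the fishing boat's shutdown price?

The firm shuts down when price falls below the minimum of average variable cost. AVC = VC/x = 66 - 12x + x^2.
At the minimum of AVC, MC = AVC. MC = 66 - 24x + 3x^2; setting MC = AVC gives 2x^2 - 12x = 0, so x = 6. min AVC = 30.
For P < $30 the firm produces nothing.

$30 per unit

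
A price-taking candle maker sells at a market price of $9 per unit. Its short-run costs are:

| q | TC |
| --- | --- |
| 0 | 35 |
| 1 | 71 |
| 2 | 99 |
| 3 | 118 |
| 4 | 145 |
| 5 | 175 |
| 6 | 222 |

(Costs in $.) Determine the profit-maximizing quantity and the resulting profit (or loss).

Profit at each row (π = 9q − TC): q=0: -35; q=1: -62; q=2: -81; q=3: -91; q=4: -109; q=5: -130; q=6: -168.
Profit is highest at q = 0. Equivalently, the lowest AVC in the table is 110/4 ≈ $27.50 at q = 4, and P = $9 falls below it — price never covers variable cost, so the firm shuts down and loses only its fixed cost.

q = 0 (shut down); profit = -$35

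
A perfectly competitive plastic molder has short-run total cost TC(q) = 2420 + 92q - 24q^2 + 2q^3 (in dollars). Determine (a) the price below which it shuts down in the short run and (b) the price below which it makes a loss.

AVC = 92 - 24q + 2q^2; minimized at q = 6, giving min AVC = $20. That is the shutdown price.
ATC = 2420/q + 92 - 24q + 2q^2. Setting dATC/dq = −2420/q^2 − 24 + 4q = 0 gives q = 11 (since 4·11^3 − 24·11^2 = 2420).
min ATC = 2420/11 + 92 − 24·11 + 2·11^2 = $290. That is the break-even price.
Between these two prices the firm operates at a loss; above $290 it earns a profit.

Shutdown price = $20; break-even price = $290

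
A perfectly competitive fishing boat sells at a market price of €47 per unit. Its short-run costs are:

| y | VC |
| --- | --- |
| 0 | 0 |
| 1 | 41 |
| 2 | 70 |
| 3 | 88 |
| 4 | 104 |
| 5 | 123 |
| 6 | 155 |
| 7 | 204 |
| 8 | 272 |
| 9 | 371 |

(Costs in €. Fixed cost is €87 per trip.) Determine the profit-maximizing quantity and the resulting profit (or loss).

Profit at each row (π = 47y − TC): y=0: -87; y=1: -81; y=2: -63; y=3: -34; y=4: -3; y=5: 25; y=6: 40; y=7: 38; y=8: 17; y=9: -35.
Profit is maximized at y = 6. AVC there is 155/6 = €25.83 ≤ P, so producing beats shutting down (which would give -€87).

y = 6; profit = €40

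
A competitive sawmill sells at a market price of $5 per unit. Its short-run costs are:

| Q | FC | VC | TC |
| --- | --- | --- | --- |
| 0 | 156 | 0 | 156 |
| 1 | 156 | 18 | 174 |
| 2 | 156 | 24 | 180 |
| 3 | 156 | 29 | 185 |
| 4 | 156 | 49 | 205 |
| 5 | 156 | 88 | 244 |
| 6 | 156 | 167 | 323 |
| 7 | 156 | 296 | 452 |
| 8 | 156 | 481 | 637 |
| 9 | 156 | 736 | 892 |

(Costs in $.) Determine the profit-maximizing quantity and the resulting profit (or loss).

Q = 0 (shut down); profit = -$156

Profit at each row (π = 5Q − TC): Q=0: -156; Q=1: -169; Q=2: -170; Q=3: -170; Q=4: -185; Q=5: -219; Q=6: -293; Q=7: -417; Q=8: -597; Q=9: -847.
Profit is highest at Q = 0. Equivalently, the lowest AVC in the table is 29/3 ≈ $9.67 at Q = 3, and P = $5 falls below it — price never covers variable cost, so the firm shuts down and loses only its fixed cost.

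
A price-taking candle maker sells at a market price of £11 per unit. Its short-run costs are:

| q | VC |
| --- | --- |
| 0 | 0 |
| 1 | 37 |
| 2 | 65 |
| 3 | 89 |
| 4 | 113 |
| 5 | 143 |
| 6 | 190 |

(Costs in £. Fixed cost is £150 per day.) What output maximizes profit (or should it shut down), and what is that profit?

q = 0 (shut down); profit = -£150

Tabulate TR − TC: q=0: -150; q=1: -176; q=2: -193; q=3: -206; q=4: -219; q=5: -238; q=6: -274.
Profit is highest at q = 0. Equivalently, the lowest AVC in the table is 113/4 ≈ £28.25 at q = 4, and P = £11 falls below it — price never covers variable cost, so the firm shuts down and loses only its fixed cost.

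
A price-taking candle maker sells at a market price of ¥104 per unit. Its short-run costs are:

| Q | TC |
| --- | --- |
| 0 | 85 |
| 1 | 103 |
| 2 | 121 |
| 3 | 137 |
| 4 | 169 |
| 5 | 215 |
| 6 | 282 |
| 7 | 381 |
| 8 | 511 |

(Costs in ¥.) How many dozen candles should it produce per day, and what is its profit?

Compute π = P·Q − TC at each output: Q=0: -85; Q=1: 1; Q=2: 87; Q=3: 175; Q=4: 247; Q=5: 305; Q=6: 342; Q=7: 347; Q=8: 321.
Profit is maximized at Q = 7. AVC there is 296/7 = ¥42.29 ≤ P, so producing beats shutting down (which would give -¥85).

Q = 7; profit = ¥347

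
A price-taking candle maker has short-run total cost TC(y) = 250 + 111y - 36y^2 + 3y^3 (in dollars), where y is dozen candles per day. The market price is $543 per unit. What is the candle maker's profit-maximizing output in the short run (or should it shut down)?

Produce at y = 12

Strip out fixed cost: VC = 111y - 36y^2 + 3y^3. Then AVC = 111 - 36y + 3y^2 and MC = 111 - 72y + 9y^2.
AVC is minimized where dAVC/dy = -36 + 6y = 0, at y = 6; min AVC = 111 - 36·6 + 3·6^2 = $3.
Because $543 ≥ $3, revenue can cover variable cost; the firm operates.
Set P = MC: 543 = 111 - 72y + 9y^2 → -432 - 72y + 9y^2 = 0. The roots are y = -4 and y = 12; the profit-maximizing output is on the rising part of MC, so y* = 12.
Check: AVC at y = 12 is $111 ≤ P, so revenue covers variable cost.
Profit = P·y − TC = 543·12 − 1582 = $4934.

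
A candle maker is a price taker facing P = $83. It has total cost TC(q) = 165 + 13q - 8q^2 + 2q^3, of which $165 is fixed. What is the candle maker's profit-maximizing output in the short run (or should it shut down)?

Strip out fixed cost: VC = 13q - 8q^2 + 2q^3. Then AVC = 13 - 8q + 2q^2 and MC = 13 - 16q + 6q^2.
AVC hits its minimum where MC = AVC, at q = 2, giving min AVC = 13 - 8·2 + 2·2^2 = $5.
P = $83 exceeds min AVC = $5, so the firm stays open.
Solving P = MC: -70 - 16q + 6q^2 = 0 ⇒ q = -7/3 or 5. On the upward-sloping branch, q* = 5.
Check: AVC at q = 5 is $23 ≤ P, so revenue covers variable cost.
Profit = P·q − TC = 83·5 − 280 = $135.

Produce at q = 5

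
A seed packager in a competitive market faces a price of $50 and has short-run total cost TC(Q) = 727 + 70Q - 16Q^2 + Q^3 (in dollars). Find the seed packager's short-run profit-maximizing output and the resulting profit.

Profit = -$327 at Q = 10

AVC = 70 - 16Q + Q^2 has its minimum $6 at Q = 8; price $50 clears that bar, so the firm operates.
MC = 70 - 32Q + 3Q^2. Setting P = MC and taking the root on the rising branch gives Q* = 10.
TR = 50·10 = 500. TC = 727 + 100 = 827. Profit = 500 − 827 = -$327.
By producing, the firm covers all variable cost plus $400 of fixed cost; shutting down would lose the full $727.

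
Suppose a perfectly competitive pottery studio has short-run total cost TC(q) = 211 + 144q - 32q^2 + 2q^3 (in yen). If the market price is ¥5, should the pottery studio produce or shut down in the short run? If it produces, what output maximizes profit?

From TC, MC = TC'(q) = 144 - 64q + 6q^2 and AVC = VC/q = 144 - 32q + 2q^2.
AVC hits its minimum where MC = AVC, at q = 8, giving min AVC = 144 - 32·8 + 2·8^2 = ¥16.
With P < min AVC (¥5 < ¥16), every unit sold adds to the loss.
Best response: produce nothing and absorb the ¥211 fixed cost.

Shut down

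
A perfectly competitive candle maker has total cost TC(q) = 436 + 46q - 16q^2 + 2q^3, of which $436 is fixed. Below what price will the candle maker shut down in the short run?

Short-run supply begins at min AVC. From VC = 46q - 16q^2 + 2q^3, AVC = 46 - 16q + 2q^2.
dAVC/dq = -16 + 4q = 0 gives q = 4. min AVC = 46 - 16·4 + 2·4^2 = 14.
So the shutdown price is $14.

$14 per unit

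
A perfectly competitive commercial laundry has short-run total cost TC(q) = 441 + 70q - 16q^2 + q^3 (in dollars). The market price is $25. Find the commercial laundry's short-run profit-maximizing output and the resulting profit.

Profit = -$279 at q = 9

AVC = 70 - 16q + q^2 has its minimum $6 at q = 8; price $25 clears that bar, so the firm operates.
With MC = 70 - 32q + 3q^2, P = MC on the upward-sloping part at q* = 9.
TR = 25·9 = 225. TC = 441 + 63 = 504. Profit = 225 − 504 = -$279.
Shutting down would mean losing the fixed cost of $441, so operating at a loss of $279 is better by $162.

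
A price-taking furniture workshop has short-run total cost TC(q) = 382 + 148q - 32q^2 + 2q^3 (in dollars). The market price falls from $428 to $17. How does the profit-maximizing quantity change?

AVC = 148 - 32q + 2q^2, minimized at q = 8 where min AVC = $20. MC = 148 - 64q + 6q^2.
With P = $428 above the shutdown price, P = MC gives q = 14.
At P = $17 < min AVC = $20, price no longer covers variable cost at any output, so the firm shuts down: q = 0.

Output falls from 14 to 0 (the firm shuts down)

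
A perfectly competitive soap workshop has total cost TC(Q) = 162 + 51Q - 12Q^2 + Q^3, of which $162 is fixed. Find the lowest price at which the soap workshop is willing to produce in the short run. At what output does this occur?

$15 per unit, at Q = 6

The firm shuts down when price falls below the minimum of average variable cost. AVC = VC/Q = 51 - 12Q + Q^2.
dAVC/dQ = -12 + 2Q = 0 gives Q = 6. min AVC = 51 - 12·6 + 6^2 = 15.
So the shutdown price is $15.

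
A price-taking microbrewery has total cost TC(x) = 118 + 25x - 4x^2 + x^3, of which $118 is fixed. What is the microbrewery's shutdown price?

$21 per unit

The shutdown price is the minimum of AVC. VC = 25x - 4x^2 + x^3, so AVC = 25 - 4x + x^2.
dAVC/dx = -4 + 2x = 0 gives x = 2. min AVC = 25 - 4·2 + 2^2 = 21.
So the shutdown price is $21.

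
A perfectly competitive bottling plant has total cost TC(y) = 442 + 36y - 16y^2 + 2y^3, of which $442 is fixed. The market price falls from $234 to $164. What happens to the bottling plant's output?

Output falls from 9 to 8

AVC = 36 - 16y + 2y^2, minimized at y = 4 where min AVC = $4. MC = 36 - 32y + 6y^2.
At P = $234 ≥ min AVC, set P = MC on the rising branch: y = 9.
At P = $164 ≥ min AVC, set P = MC: y = 8. The firm stays open but cuts output.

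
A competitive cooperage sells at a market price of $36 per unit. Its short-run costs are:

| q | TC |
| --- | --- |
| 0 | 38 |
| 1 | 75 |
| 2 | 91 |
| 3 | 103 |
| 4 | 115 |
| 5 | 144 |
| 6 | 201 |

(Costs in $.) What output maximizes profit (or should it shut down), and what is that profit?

q = 5; profit = $36

Compute π = P·q − TC at each output: q=0: -38; q=1: -39; q=2: -19; q=3: 5; q=4: 29; q=5: 36; q=6: 15.
Profit is maximized at q = 5. AVC there is 106/5 = $21.20 ≤ P, so producing beats shutting down (which would give -$38).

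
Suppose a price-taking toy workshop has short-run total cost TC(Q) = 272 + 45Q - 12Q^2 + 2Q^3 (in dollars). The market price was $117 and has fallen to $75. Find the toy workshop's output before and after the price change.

Output falls from 6 to 5

MC = 45 - 24Q + 6Q^2; the shutdown threshold is min AVC = $27 (at Q = 3).
With P = $117 above the shutdown price, P = MC gives Q = 6.
At P = $75 ≥ min AVC, set P = MC: Q = 5. The firm stays open but cuts output.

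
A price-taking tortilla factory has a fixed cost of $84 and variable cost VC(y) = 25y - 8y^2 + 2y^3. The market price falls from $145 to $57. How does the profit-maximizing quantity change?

Output falls from 6 to 4

MC = 25 - 16y + 6y^2; the shutdown threshold is min AVC = $17 (at y = 2).
At P = $145 ≥ min AVC, set P = MC on the rising branch: y = 6.
At P = $57 ≥ min AVC, set P = MC: y = 4. The firm stays open but cuts output.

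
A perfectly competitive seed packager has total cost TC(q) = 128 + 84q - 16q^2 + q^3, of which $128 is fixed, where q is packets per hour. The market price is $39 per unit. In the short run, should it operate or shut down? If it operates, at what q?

From TC, MC = TC'(q) = 84 - 32q + 3q^2 and AVC = VC/q = 84 - 16q + q^2.
AVC is minimized where dAVC/dq = -16 + 2q = 0, at q = 8; min AVC = 84 - 16·8 + 8^2 = $20.
Because $39 ≥ $20, revenue can cover variable cost; the firm operates.
Set P = MC: 39 = 84 - 32q + 3q^2 → 45 - 32q + 3q^2 = 0. The roots are q = 5/3 and q = 9; the profit-maximizing output is on the rising part of MC, so q* = 9.
Check: AVC at q = 9 is $21 ≤ P, so revenue covers variable cost.
Profit = P·q − TC = 39·9 − 317 = $34.

Produce at q = 9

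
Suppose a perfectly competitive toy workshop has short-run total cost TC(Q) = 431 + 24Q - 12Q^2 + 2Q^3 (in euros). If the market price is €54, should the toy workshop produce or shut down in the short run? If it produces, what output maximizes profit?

From TC, MC = TC'(Q) = 24 - 24Q + 6Q^2 and AVC = VC/Q = 24 - 12Q + 2Q^2.
AVC is minimized where dAVC/dQ = -12 + 4Q = 0, at Q = 3; min AVC = 24 - 12·3 + 2·3^2 = €6.
Since P = €54 ≥ min AVC = €6, price covers variable cost and the firm should produce.
P = MC gives -30 - 24Q + 6Q^2 = 0, with roots -1 and 5. Take the larger (rising MC): Q* = 5.
Check: AVC at Q = 5 is €14 ≤ P, so revenue covers variable cost.
Profit = P·Q − TC = 54·5 − 501 = -€231, a loss, but smaller than the €431 fixed cost the firm would lose by shutting down.

Produce at Q = 5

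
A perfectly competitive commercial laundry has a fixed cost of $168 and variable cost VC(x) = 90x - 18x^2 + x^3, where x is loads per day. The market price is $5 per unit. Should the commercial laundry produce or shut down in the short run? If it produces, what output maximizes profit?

Shut down

Strip out fixed cost: VC = 90x - 18x^2 + x^3. Then AVC = 90 - 18x + x^2 and MC = 90 - 36x + 3x^2.
AVC hits its minimum where MC = AVC, at x = 9, giving min AVC = 90 - 18·9 + 9^2 = $9.
P = $5 lies below min AVC = $9; no output level covers variable cost.
Shutting down limits the loss to fixed cost, $168.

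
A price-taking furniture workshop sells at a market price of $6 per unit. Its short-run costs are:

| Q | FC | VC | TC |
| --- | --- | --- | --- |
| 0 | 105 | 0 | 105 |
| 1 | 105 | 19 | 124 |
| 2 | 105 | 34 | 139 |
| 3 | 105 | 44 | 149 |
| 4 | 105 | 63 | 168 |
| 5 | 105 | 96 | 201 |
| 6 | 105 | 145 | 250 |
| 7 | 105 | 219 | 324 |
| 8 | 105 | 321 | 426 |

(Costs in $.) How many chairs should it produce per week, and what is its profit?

Tabulate TR − TC: Q=0: -105; Q=1: -118; Q=2: -127; Q=3: -131; Q=4: -144; Q=5: -171; Q=6: -214; Q=7: -282; Q=8: -378.
Profit is highest at Q = 0. Equivalently, the lowest AVC in the table is 44/3 ≈ $14.67 at Q = 3, and P = $6 falls below it — price never covers variable cost, so the firm shuts down and loses only its fixed cost.

Q = 0 (shut down); profit = -$105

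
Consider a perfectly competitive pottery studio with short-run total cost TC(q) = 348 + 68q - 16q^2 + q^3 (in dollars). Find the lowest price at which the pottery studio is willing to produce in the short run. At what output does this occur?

$4 per unit, at q = 8

The shutdown price is the minimum of AVC. VC = 68q - 16q^2 + q^3, so AVC = 68 - 16q + q^2.
dAVC/dq = -16 + 2q = 0 gives q = 8. min AVC = 68 - 16·8 + 8^2 = 4.
The firm shuts down for any P below $4.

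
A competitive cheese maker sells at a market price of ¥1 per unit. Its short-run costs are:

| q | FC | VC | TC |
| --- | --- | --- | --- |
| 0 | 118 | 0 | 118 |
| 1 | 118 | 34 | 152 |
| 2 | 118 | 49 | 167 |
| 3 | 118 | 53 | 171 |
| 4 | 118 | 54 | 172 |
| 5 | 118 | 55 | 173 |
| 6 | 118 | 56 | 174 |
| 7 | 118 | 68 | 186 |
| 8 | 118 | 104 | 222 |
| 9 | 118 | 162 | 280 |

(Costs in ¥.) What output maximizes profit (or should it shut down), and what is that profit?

q = 0 (shut down); profit = -¥118

Tabulate TR − TC: q=0: -118; q=1: -151; q=2: -165; q=3: -168; q=4: -168; q=5: -168; q=6: -168; q=7: -179; q=8: -214; q=9: -271.
Profit is highest at q = 0. Equivalently, the lowest AVC in the table is 56/6 ≈ ¥9.33 at q = 6, and P = ¥1 falls below it — price never covers variable cost, so the firm shuts down and loses only its fixed cost.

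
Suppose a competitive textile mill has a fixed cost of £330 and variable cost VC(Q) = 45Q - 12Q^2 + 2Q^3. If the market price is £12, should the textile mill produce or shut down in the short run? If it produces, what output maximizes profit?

Shut down

From TC, MC = TC'(Q) = 45 - 24Q + 6Q^2 and AVC = VC/Q = 45 - 12Q + 2Q^2.
The AVC parabola has its vertex at Q = 12/4 = 3, where AVC = 45 - 12·3 + 2·3^2 = £27.
Since P = £12 < min AVC = £27, price fails to cover variable cost at any output.
The firm minimizes its loss by shutting down and losing only its fixed cost of £330.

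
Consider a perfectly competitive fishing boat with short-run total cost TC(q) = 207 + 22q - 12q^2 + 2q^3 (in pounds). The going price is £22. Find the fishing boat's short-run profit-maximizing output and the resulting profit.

AVC = 22 - 12q + 2q^2 has its minimum £4 at q = 3; price £22 clears that bar, so the firm operates.
With MC = 22 - 24q + 6q^2, P = MC on the upward-sloping part at q* = 4.
TR = 22·4 = 88. TC = 207 + 24 = 231. Profit = 88 − 231 = -£143.
By producing, the firm covers all variable cost plus £64 of fixed cost; shutting down would lose the full £207.

Profit = -£143 at q = 4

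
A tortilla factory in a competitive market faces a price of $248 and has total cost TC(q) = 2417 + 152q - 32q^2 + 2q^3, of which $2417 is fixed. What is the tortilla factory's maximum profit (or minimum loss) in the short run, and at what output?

AVC = 152 - 32q + 2q^2; min AVC = $24 at q = 8. Since P = $248 ≥ min AVC, the firm produces.
With MC = 152 - 64q + 6q^2, P = MC on the upward-sloping part at q* = 12.
TR = 248·12 = 2976. TC = 2417 + 672 = 3089. Profit = 2976 − 3089 = -$113.
Shutting down would mean losing the fixed cost of $2417, so operating at a loss of $113 is better by $2304.

Profit = -$113 at q = 12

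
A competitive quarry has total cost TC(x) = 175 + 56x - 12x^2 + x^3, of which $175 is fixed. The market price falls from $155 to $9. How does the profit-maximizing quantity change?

Output falls from 11 to 0 (the firm shuts down)

AVC = 56 - 12x + x^2, minimized at x = 6 where min AVC = $20. MC = 56 - 24x + 3x^2.
At P = $155 ≥ min AVC, set P = MC on the rising branch: x = 11.
At P = $9 < min AVC = $20, price no longer covers variable cost at any output, so the firm shuts down: x = 0.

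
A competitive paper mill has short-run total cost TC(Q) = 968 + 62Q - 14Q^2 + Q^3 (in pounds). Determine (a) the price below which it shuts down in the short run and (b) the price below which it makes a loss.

Shutdown price = min AVC. AVC = 62 - 14Q + Q^2, with vertex at Q = 7 and minimum £13.
ATC = 968/Q + 62 - 14Q + Q^2. Setting dATC/dQ = −968/Q^2 − 14 + 2Q = 0 gives Q = 11 (since 2·11^3 − 14·11^2 = 968).
min ATC = 968/11 + 62 − 14·11 + 11^2 = £117. That is the break-even price.
For £13 ≤ P < £117 the firm produces at a loss; below £13 it shuts down.

Shutdown price = £13; break-even price = £117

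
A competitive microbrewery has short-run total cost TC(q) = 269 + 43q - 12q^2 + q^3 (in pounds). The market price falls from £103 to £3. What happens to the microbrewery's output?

MC = 43 - 24q + 3q^2; the shutdown threshold is min AVC = £7 (at q = 6).
With P = £103 above the shutdown price, P = MC gives q = 10.
At P = £3 < min AVC = £7, price no longer covers variable cost at any output, so the firm shuts down: q = 0.

Output falls from 10 to 0 (the firm shuts down)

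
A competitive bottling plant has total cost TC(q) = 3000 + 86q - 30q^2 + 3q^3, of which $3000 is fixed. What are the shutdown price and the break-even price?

AVC = 86 - 30q + 3q^2; minimized at q = 5, giving min AVC = $11. That is the shutdown price.
ATC = 3000/q + 86 - 30q + 3q^2. Setting dATC/dq = −3000/q^2 − 30 + 6q = 0 gives q = 10 (since 6·10^3 − 30·10^2 = 3000).
min ATC = 3000/10 + 86 − 30·10 + 3·10^2 = $386. That is the break-even price.
Between these two prices the firm operates at a loss; above $386 it earns a profit.

Shutdown price = $11; break-even price = $386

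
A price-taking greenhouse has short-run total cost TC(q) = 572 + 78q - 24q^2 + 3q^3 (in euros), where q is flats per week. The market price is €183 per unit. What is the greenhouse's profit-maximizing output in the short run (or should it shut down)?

Strip out fixed cost: VC = 78q - 24q^2 + 3q^3. Then AVC = 78 - 24q + 3q^2 and MC = 78 - 48q + 9q^2.
The AVC parabola has its vertex at q = 24/6 = 4, where AVC = 78 - 24·4 + 3·4^2 = €30.
P = €183 exceeds min AVC = €30, so the firm stays open.
P = MC gives -105 - 48q + 9q^2 = 0, with roots -5/3 and 7. Take the larger (rising MC): q* = 7.
Check: AVC at q = 7 is €57 ≤ P, so revenue covers variable cost.
Profit = P·q − TC = 183·7 − 971 = €310.

Produce at q = 7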